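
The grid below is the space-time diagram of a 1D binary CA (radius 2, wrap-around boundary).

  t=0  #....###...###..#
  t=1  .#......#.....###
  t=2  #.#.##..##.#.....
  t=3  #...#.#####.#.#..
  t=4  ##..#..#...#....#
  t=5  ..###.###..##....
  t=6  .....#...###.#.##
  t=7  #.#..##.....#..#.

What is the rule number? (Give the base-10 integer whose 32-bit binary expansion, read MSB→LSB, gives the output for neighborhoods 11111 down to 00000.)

256680305

  ##### -> .   bit 31 = 0  t=3,i=8
  ####. -> .   bit 30 = 0  t=3,i=9
  ###.# -> .   bit 29 = 0  t=1,i=16
  ###.. -> .   bit 28 = 0  t=0,i=7
  ##.## -> #   bit 27 = 1  t=5,i=5
  ##.#. -> #   bit 26 = 1  t=1,i=0
  ##..# -> #   bit 25 = 1  t=0,i=14
  ##... -> #   bit 24 = 1  t=0,i=1
  #.### -> .   bit 23 = 0  t=3,i=6
  #.##. -> #   bit 22 = 1  t=2,i=4
  #.#.# -> .   bit 21 = 0  t=2,i=2
  #.#.. -> .   bit 20 = 0  t=1,i=1
  #..## -> #   bit 19 = 1  t=0,i=15
  #..#. -> #   bit 18 = 1  t=3,i=16
  #...# -> .   bit 17 = 0  t=0,i=9
  #.... -> .   bit 16 = 0  t=0,i=2
  .#### -> #   bit 15 = 1  t=3,i=7
  .###. -> .   bit 14 = 0  t=0,i=6
  .##.# -> #   bit 13 = 1  t=2,i=9
  .##.. -> .   bit 12 = 0  t=0,i=0
  .#.## -> .   bit 11 = 0  t=2,i=3
  .#.#. -> .   bit 10 = 0  t=2,i=1
  .#..# -> .   bit 9 = 0  t=3,i=15
  .#... -> #   bit 8 = 1  t=1,i=2
  ..### -> .   bit 7 = 0  t=0,i=5
  ..##. -> #   bit 6 = 1  t=0,i=16
  ..#.# -> #   bit 5 = 1  t=2,i=0
  ..#.. -> #   bit 4 = 1  t=1,i=8
  ...## -> .   bit 3 = 0  t=0,i=4
  ...#. -> .   bit 2 = 0  t=1,i=7
  ....# -> .   bit 1 = 0  t=0,i=3
  ..... -> #   bit 0 = 1  t=1,i=4
  bits 00001111010011001010000101110001 = 256680305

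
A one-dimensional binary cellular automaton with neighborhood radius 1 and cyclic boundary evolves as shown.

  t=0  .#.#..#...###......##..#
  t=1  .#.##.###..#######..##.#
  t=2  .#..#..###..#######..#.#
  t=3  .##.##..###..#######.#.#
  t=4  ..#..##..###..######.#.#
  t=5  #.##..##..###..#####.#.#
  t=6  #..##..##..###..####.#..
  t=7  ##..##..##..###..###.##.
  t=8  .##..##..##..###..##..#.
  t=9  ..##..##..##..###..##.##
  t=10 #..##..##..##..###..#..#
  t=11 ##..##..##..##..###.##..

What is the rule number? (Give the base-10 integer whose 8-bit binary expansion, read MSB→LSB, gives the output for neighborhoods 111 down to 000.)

213

  ###|#  b7=1 t=0,i=11
  ##.|#  b6=1 t=0,i=12
  #.#|.  b5=0 t=0,i=0
  #..|#  b4=1 t=0,i=4
  .##|.  b3=0 t=0,i=10
  .#.|#  b2=1 t=0,i=1
  ..#|.  b1=0 t=0,i=5
  ...|#  b0=1 t=0,i=8
  bits 11010101 = 213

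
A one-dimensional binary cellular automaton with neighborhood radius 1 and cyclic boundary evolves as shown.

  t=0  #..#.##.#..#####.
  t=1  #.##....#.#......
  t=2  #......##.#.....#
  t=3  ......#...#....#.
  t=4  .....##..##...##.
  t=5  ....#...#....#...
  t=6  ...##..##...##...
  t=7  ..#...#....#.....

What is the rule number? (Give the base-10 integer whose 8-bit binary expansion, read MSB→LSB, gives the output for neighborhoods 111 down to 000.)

  ###|.  b7=0 t=0,i=12
  ##.|.  b6=0 t=0,i=6
  #.#|.  b5=0 t=0,i=4
  #..|.  b4=0 t=0,i=1
  .##|.  b3=0 t=0,i=5
  .#.|#  b2=1 t=0,i=0
  ..#|#  b1=1 t=0,i=2
  ...|.  b0=0 t=1,i=5
  bits 00000110 = 6

6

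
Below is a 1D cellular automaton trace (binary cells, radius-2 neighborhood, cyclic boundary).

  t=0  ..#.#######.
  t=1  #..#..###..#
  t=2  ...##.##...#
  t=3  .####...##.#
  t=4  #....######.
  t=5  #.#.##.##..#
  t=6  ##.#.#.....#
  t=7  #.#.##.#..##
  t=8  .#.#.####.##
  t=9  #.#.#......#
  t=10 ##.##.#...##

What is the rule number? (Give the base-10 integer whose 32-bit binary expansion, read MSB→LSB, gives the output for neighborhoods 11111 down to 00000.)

2232643288

  ##### -> #   bit 31 = 1  t=0,i=6
  ####. -> .   bit 30 = 0  t=0,i=9
  ###.# -> .   bit 29 = 0  t=4,i=10
  ###.. -> .   bit 28 = 0  t=0,i=10
  ##.## -> .   bit 27 = 0  t=2,i=5
  ##.#. -> #   bit 26 = 1  t=3,i=10
  ##..# -> .   bit 25 = 0  t=1,i=1
  ##... -> #   bit 24 = 1  t=0,i=11
  #.### -> .   bit 23 = 0  t=0,i=4
  #.##. -> .   bit 22 = 0  t=2,i=6
  #.#.# -> .   bit 21 = 0  t=3,i=11
  #.#.. -> #   bit 20 = 1  t=4,i=0
  #..## -> .   bit 19 = 0  t=1,i=5
  #..#. -> .   bit 18 = 0  t=1,i=2
  #...# -> #   bit 17 = 1  t=0,i=0
  #.... -> #   bit 16 = 1  t=4,i=2
  .#### -> .   bit 15 = 0  t=0,i=5
  .###. -> #   bit 14 = 1  t=1,i=7
  .##.# -> #   bit 13 = 1  t=2,i=4
  .##.. -> .   bit 12 = 0  t=1,i=0
  .#.## -> #   bit 11 = 1  t=0,i=3
  .#.#. -> #   bit 10 = 1  t=6,i=4
  .#..# -> #   bit 9 = 1  t=1,i=4
  .#... -> .   bit 8 = 0  t=2,i=0
  ..### -> #   bit 7 = 1  t=1,i=6
  ..##. -> #   bit 6 = 1  t=1,i=11
  ..#.# -> .   bit 5 = 0  t=0,i=2
  ..#.. -> #   bit 4 = 1  t=1,i=3
  ...## -> #   bit 3 = 1  t=2,i=2
  ...#. -> .   bit 2 = 0  t=0,i=1
  ....# -> .   bit 1 = 0  t=4,i=3
  ..... -> .   bit 0 = 0  t=6,i=8
  bits 10000101000100110110111011011000 = 2232643288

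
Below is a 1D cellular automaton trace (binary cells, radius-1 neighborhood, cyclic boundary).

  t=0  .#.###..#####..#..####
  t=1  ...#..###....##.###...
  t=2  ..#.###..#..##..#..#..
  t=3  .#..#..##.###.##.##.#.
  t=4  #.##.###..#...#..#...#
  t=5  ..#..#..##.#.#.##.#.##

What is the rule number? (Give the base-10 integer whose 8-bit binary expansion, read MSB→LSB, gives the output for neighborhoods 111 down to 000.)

26

  ###|.  b7=0 t=0,i=4
  ##.|.  b6=0 t=0,i=5
  #.#|.  b5=0 t=0,i=0
  #..|#  b4=1 t=0,i=6
  .##|#  b3=1 t=0,i=3
  .#.|.  b2=0 t=0,i=1
  ..#|#  b1=1 t=0,i=7
  ...|.  b0=0 t=1,i=0
  bits 00011010 = 26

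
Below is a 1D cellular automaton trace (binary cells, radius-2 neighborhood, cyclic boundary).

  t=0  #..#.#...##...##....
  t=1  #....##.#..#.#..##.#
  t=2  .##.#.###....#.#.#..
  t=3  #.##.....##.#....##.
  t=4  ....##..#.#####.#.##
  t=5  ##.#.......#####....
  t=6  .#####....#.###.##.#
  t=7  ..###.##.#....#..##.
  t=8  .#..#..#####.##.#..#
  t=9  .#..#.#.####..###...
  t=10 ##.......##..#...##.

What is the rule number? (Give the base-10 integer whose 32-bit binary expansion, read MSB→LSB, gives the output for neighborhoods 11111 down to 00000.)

  #####|#  b31=1 t=4,i=12
  ####.|#  b30=1 t=4,i=13
  ###.#|#  b29=1 t=4,i=14
  ###..|.  b28=0 t=2,i=8
  ##.##|.  b27=0 t=1,i=18
  ##.#.|#  b26=1 t=1,i=7
  ##..#|.  b25=0 t=4,i=6
  ##...|#  b24=1 t=0,i=11
  #.###|.  b23=0 t=2,i=6
  #.##.|.  b22=0 t=1,i=19
  #.#.#|.  b21=0 t=2,i=4
  #.#..|#  b20=1 t=0,i=5
  #..##|#  b19=1 t=1,i=15
  #..#.|.  b18=0 t=0,i=2
  #...#|.  b17=0 t=0,i=7
  #....|#  b16=1 t=0,i=17
  .####|#  b15=1 t=4,i=11
  .###.|.  b14=0 t=2,i=7
  .##.#|#  b13=1 t=1,i=6
  .##..|.  b12=0 t=0,i=10
  .#.##|.  b11=0 t=2,i=5
  .#.#.|.  b10=0 t=0,i=4
  .#..#|.  b9=0 t=0,i=1
  .#...|#  b8=1 t=0,i=6
  ..###|.  b7=0 t=5,i=11
  ..##.|.  b6=0 t=0,i=9
  ..#.#|.  b5=0 t=0,i=3
  ..#..|#  b4=1 t=0,i=0
  ...##|#  b3=1 t=0,i=8
  ...#.|#  b2=1 t=0,i=19
  ....#|.  b1=0 t=0,i=18
  .....|.  b0=0 t=3,i=6
  bits 11100101000110011010000100011100 = 3843662108

3843662108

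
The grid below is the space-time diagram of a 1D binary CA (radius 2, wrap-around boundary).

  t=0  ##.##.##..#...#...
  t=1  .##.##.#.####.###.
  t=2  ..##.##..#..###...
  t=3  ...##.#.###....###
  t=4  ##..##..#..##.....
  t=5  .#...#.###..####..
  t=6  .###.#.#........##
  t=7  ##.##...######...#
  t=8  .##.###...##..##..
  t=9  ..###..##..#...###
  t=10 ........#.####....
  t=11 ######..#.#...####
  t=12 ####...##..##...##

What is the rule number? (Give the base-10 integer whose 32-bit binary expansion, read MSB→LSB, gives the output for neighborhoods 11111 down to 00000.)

  ##### -> #   bit 31 = 1  t=7,i=10
  ####. -> .   bit 30 = 0  t=1,i=11
  ###.# -> #   bit 29 = 1  t=1,i=12
  ###.. -> .   bit 28 = 0  t=1,i=16
  ##.## -> #   bit 27 = 1  t=0,i=2
  ##.#. -> #   bit 26 = 1  t=1,i=6
  ##..# -> .   bit 25 = 0  t=0,i=8
  ##... -> #   bit 24 = 1  t=2,i=15
  #.### -> #   bit 23 = 1  t=1,i=9
  #.##. -> .   bit 22 = 0  t=0,i=3
  #.#.# -> .   bit 21 = 0  t=1,i=7
  #.#.. -> .   bit 20 = 0  t=6,i=7
  #..## -> .   bit 19 = 0  t=1,i=0
  #..#. -> #   bit 18 = 1  t=0,i=9
  #...# -> #   bit 17 = 1  t=0,i=12
  #.... -> #   bit 16 = 1  t=2,i=16
  .#### -> .   bit 15 = 0  t=1,i=10
  .###. -> .   bit 14 = 0  t=1,i=15
  .##.# -> #   bit 13 = 1  t=0,i=1
  .##.. -> #   bit 12 = 1  t=0,i=7
  .#.## -> .   bit 11 = 0  t=1,i=8
  .#.#. -> .   bit 10 = 0  t=6,i=6
  .#..# -> #   bit 9 = 1  t=2,i=10
  .#... -> #   bit 8 = 1  t=0,i=11
  ..### -> .   bit 7 = 0  t=2,i=12
  ..##. -> .   bit 6 = 0  t=0,i=0
  ..#.# -> #   bit 5 = 1  t=5,i=5
  ..#.. -> #   bit 4 = 1  t=0,i=10
  ...## -> .   bit 3 = 0  t=0,i=17
  ...#. -> .   bit 2 = 0  t=0,i=13
  ....# -> .   bit 1 = 0  t=2,i=0
  ..... -> #   bit 0 = 1  t=2,i=17
  bits 10101101100001110011001100110001 = 2911318833

2911318833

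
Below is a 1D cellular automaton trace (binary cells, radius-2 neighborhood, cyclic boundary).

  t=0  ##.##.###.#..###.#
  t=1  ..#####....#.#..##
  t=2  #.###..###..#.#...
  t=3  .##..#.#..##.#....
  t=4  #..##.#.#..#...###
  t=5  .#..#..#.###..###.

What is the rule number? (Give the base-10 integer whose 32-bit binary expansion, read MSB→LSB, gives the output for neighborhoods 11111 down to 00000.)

2344988315

  ##### -> #   bit 31 = 1  t=1,i=4
  ####. -> .   bit 30 = 0  t=1,i=5
  ###.# -> .   bit 29 = 0  t=0,i=1
  ###.. -> .   bit 28 = 0  t=1,i=6
  ##.## -> #   bit 27 = 1  t=0,i=2
  ##.#. -> .   bit 26 = 0  t=0,i=9
  ##..# -> #   bit 25 = 1  t=1,i=0
  ##... -> #   bit 24 = 1  t=1,i=7
  #.### -> #   bit 23 = 1  t=0,i=6
  #.##. -> #   bit 22 = 1  t=0,i=3
  #.#.# -> .   bit 21 = 0  t=4,i=6
  #.#.. -> .   bit 20 = 0  t=0,i=10
  #..## -> .   bit 19 = 0  t=0,i=12
  #..#. -> #   bit 18 = 1  t=2,i=11
  #...# -> .   bit 17 = 0  t=2,i=16
  #.... -> #   bit 16 = 1  t=1,i=8
  .#### -> #   bit 15 = 1  t=1,i=3
  .###. -> .   bit 14 = 0  t=0,i=0
  .##.# -> #   bit 13 = 1  t=0,i=4
  .##.. -> .   bit 12 = 0  t=1,i=17
  .#.## -> #   bit 11 = 1  t=2,i=1
  .#.#. -> #   bit 10 = 1  t=1,i=12
  .#..# -> #   bit 9 = 1  t=0,i=11
  .#... -> .   bit 8 = 0  t=2,i=15
  ..### -> #   bit 7 = 1  t=0,i=13
  ..##. -> .   bit 6 = 0  t=1,i=16
  ..#.# -> .   bit 5 = 0  t=1,i=11
  ..#.. -> #   bit 4 = 1  t=4,i=11
  ...## -> #   bit 3 = 1  t=3,i=0
  ...#. -> .   bit 2 = 0  t=1,i=10
  ....# -> #   bit 1 = 1  t=1,i=9
  ..... -> #   bit 0 = 1  t=3,i=16
  bits 10001011110001011010111010011011 = 2344988315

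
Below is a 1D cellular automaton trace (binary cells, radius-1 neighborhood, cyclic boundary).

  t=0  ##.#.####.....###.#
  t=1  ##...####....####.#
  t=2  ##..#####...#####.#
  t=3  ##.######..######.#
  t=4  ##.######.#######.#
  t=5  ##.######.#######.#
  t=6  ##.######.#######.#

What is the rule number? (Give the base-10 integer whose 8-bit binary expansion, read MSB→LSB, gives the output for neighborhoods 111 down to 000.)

  ### -> #   bit 7 = 1  t=0,i=0
  ##. -> #   bit 6 = 1  t=0,i=1
  #.# -> .   bit 5 = 0  t=0,i=2
  #.. -> .   bit 4 = 0  t=0,i=9
  .## -> #   bit 3 = 1  t=0,i=5
  .#. -> .   bit 2 = 0  t=0,i=3
  ..# -> #   bit 1 = 1  t=0,i=13
  ... -> .   bit 0 = 0  t=0,i=10
  bits 11001010 = 202

202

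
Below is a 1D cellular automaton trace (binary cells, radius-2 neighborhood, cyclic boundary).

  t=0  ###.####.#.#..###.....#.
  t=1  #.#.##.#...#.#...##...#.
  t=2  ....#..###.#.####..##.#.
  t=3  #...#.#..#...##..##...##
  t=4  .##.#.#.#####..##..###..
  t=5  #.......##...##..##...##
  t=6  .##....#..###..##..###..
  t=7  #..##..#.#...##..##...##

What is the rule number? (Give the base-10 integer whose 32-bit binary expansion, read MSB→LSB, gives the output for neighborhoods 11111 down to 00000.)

  #####|.  b31=0 t=4,i=10
  ####.|.  b30=0 t=0,i=6
  ###.#|#  b29=1 t=0,i=2
  ###..|.  b28=0 t=0,i=16
  ##.##|.  b27=0 t=0,i=3
  ##.#.|.  b26=0 t=0,i=8
  ##..#|#  b25=1 t=2,i=17
  ##...|#  b24=1 t=0,i=17
  #.###|#  b23=1 t=0,i=0
  #.##.|#  b22=1 t=1,i=4
  #.#.#|.  b21=0 t=0,i=9
  #.#..|#  b20=1 t=0,i=11
  #..##|#  b19=1 t=0,i=13
  #..#.|#  b18=1 t=3,i=8
  #...#|#  b17=1 t=1,i=9
  #....|#  b16=1 t=0,i=18
  .####|#  b15=1 t=0,i=5
  .###.|.  b14=0 t=0,i=1
  .##.#|.  b13=0 t=1,i=5
  .##..|.  b12=0 t=1,i=18
  .#.##|.  b11=0 t=0,i=23
  .#.#.|.  b10=0 t=0,i=10
  .#..#|.  b9=0 t=0,i=12
  .#...|#  b8=1 t=1,i=8
  ..###|.  b7=0 t=0,i=14
  ..##.|.  b6=0 t=1,i=17
  ..#.#|#  b5=1 t=0,i=22
  ..#..|#  b4=1 t=2,i=4
  ...##|#  b3=1 t=1,i=16
  ...#.|.  b2=0 t=0,i=21
  ....#|.  b1=0 t=0,i=20
  .....|.  b0=0 t=0,i=19
  bits 00100011110111111000000100111000 = 601850168

601850168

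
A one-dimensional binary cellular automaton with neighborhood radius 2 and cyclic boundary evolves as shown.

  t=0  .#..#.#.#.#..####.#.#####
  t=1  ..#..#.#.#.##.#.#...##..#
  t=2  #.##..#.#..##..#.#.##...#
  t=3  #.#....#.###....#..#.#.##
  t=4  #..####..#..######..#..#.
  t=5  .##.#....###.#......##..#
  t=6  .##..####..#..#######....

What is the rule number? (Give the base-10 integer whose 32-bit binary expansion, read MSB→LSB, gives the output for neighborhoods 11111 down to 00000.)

566863711

  nb #####: next=.  (t=0,i=22, bit31=0)
  nb ####.: next=.  (t=0,i=15, bit30=0)
  nb ###.#: next=#  (t=0,i=16, bit29=1)
  nb ###..: next=.  (t=3,i=11, bit28=0)
  nb ##.##: next=.  (t=2,i=1, bit27=0)
  nb ##.#.: next=.  (t=0,i=0, bit26=0)
  nb ##..#: next=.  (t=1,i=22, bit25=0)
  nb ##...: next=#  (t=2,i=21, bit24=1)
  nb #.###: next=#  (t=0,i=20, bit23=1)
  nb #.##.: next=#  (t=1,i=11, bit22=1)
  nb #.#.#: next=.  (t=0,i=6, bit21=0)
  nb #.#..: next=.  (t=0,i=1, bit20=0)
  nb #..##: next=#  (t=0,i=12, bit19=1)
  nb #..#.: next=.  (t=0,i=3, bit18=0)
  nb #...#: next=.  (t=1,i=18, bit17=0)
  nb #....: next=#  (t=3,i=4, bit16=1)
  nb .####: next=#  (t=0,i=14, bit15=1)
  nb .###.: next=.  (t=3,i=10, bit14=0)
  nb .##.#: next=#  (t=1,i=12, bit13=1)
  nb .##..: next=.  (t=1,i=21, bit12=0)
  nb .#.##: next=.  (t=0,i=19, bit11=0)
  nb .#.#.: next=#  (t=0,i=5, bit10=1)
  nb .#..#: next=#  (t=0,i=2, bit9=1)
  nb .#...: next=#  (t=1,i=17, bit8=1)
  nb ..###: next=.  (t=0,i=13, bit7=0)
  nb ..##.: next=#  (t=1,i=20, bit6=1)
  nb ..#.#: next=.  (t=0,i=4, bit5=0)
  nb ..#..: next=#  (t=1,i=2, bit4=1)
  nb ...##: next=#  (t=1,i=19, bit3=1)
  nb ...#.: next=#  (t=3,i=6, bit2=1)
  nb ....#: next=#  (t=3,i=5, bit1=1)
  nb .....: next=#  (t=5,i=16, bit0=1)
  bits 00100001110010011010011101011111 = 566863711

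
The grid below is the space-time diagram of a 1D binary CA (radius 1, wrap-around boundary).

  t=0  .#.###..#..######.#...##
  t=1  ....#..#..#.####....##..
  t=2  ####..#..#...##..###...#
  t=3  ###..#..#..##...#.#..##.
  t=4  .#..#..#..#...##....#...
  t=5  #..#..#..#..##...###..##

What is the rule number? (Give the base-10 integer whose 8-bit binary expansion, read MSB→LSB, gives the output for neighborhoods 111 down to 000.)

131

  ### -> #   bit 7 = 1  t=0,i=4
  ##. -> .   bit 6 = 0  t=0,i=5
  #.# -> .   bit 5 = 0  t=0,i=0
  #.. -> .   bit 4 = 0  t=0,i=6
  .## -> .   bit 3 = 0  t=0,i=3
  .#. -> .   bit 2 = 0  t=0,i=1
  ..# -> #   bit 1 = 1  t=0,i=7
  ... -> #   bit 0 = 1  t=0,i=20
  bits 10000011 = 131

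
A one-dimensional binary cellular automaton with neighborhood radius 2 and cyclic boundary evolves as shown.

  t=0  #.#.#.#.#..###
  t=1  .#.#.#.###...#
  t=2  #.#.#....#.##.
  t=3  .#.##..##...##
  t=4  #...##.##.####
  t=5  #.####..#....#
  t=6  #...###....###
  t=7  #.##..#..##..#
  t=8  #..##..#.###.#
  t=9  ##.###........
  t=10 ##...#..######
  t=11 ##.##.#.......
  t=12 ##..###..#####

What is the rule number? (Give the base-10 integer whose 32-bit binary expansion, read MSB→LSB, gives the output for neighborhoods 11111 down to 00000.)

  [31] ##### => .  t=4,i=12
  [30] ####. => #  t=0,i=13
  [29] ###.# => .  t=0,i=0
  [28] ###.. => #  t=1,i=9
  [27] ##.## => .  t=4,i=6
  [26] ##.#. => #  t=0,i=1
  [25] ##..# => #  t=3,i=5
  [24] ##... => .  t=1,i=10
  [23] #.### => .  t=1,i=7
  [22] #.##. => .  t=2,i=11
  [21] #.#.# => .  t=0,i=2
  [20] #.#.. => #  t=0,i=8
  [19] #..## => .  t=0,i=10
  [18] #..#. => .  t=5,i=7
  [17] #...# => #  t=1,i=11
  [16] #.... => .  t=2,i=6
  [15] .#### => .  t=0,i=12
  [14] .###. => .  t=1,i=8
  [13] .##.# => #  t=2,i=12
  [12] .##.. => #  t=3,i=4
  [11] .#.## => .  t=1,i=6
  [10] .#.#. => #  t=0,i=3
  [9] .#..# => #  t=0,i=9
  [8] .#... => .  t=2,i=5
  [7] ..### => .  t=0,i=11
  [6] ..##. => #  t=3,i=7
  [5] ..#.# => .  t=1,i=13
  [4] ..#.. => .  t=5,i=8
  [3] ...## => #  t=3,i=11
  [2] ...#. => #  t=1,i=12
  [1] ....# => #  t=2,i=7
  [0] ..... => #  t=9,i=8
  bits 01010110000100100011011001001111 = 1444034127

1444034127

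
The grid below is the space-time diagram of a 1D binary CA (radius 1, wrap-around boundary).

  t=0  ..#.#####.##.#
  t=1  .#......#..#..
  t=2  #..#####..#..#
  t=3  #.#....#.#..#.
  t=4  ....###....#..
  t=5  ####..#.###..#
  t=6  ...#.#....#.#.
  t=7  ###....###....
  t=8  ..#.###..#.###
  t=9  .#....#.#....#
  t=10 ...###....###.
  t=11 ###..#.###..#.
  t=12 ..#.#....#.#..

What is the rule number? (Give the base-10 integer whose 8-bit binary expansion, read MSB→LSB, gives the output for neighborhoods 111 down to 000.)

  ### -> .   bit 7 = 0  t=0,i=5
  ##. -> #   bit 6 = 1  t=0,i=8
  #.# -> .   bit 5 = 0  t=0,i=3
  #.. -> .   bit 4 = 0  t=0,i=0
  .## -> .   bit 3 = 0  t=0,i=4
  .#. -> .   bit 2 = 0  t=0,i=2
  ..# -> #   bit 1 = 1  t=0,i=1
  ... -> #   bit 0 = 1  t=1,i=3
  bits 01000011 = 67

67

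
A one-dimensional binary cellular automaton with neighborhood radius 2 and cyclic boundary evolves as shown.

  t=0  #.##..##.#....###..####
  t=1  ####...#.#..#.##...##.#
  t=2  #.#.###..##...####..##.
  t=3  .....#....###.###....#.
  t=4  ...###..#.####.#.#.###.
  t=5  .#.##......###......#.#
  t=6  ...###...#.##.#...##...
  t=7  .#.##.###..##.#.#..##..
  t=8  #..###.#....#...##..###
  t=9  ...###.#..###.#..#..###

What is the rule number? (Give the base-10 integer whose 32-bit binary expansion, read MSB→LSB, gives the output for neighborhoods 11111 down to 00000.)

  ##### -> .   bit 31 = 0  t=0,i=21
  ####. -> #   bit 30 = 1  t=0,i=22
  ###.# -> #   bit 29 = 1  t=0,i=0
  ###.. -> .   bit 28 = 0  t=0,i=16
  ##.## -> #   bit 27 = 1  t=0,i=1
  ##.#. -> .   bit 26 = 0  t=0,i=8
  ##..# -> .   bit 25 = 0  t=0,i=4
  ##... -> #   bit 24 = 1  t=1,i=4
  #.### -> .   bit 23 = 0  t=1,i=22
  #.##. -> #   bit 22 = 1  t=0,i=2
  #.#.# -> .   bit 21 = 0  t=2,i=0
  #.#.. -> #   bit 20 = 1  t=0,i=9
  #..## -> .   bit 19 = 0  t=0,i=5
  #..#. -> .   bit 18 = 0  t=1,i=11
  #...# -> #   bit 17 = 1  t=1,i=5
  #.... -> .   bit 16 = 0  t=0,i=11
  .#### -> #   bit 15 = 1  t=0,i=20
  .###. -> #   bit 14 = 1  t=0,i=15
  .##.# -> #   bit 13 = 1  t=0,i=7
  .##.. -> #   bit 12 = 1  t=0,i=3
  .#.## -> .   bit 11 = 0  t=1,i=13
  .#.#. -> .   bit 10 = 0  t=1,i=8
  .#..# -> #   bit 9 = 1  t=1,i=10
  .#... -> .   bit 8 = 0  t=0,i=10
  ..### -> #   bit 7 = 1  t=0,i=14
  ..##. -> .   bit 6 = 0  t=0,i=6
  ..#.# -> .   bit 5 = 0  t=1,i=7
  ..#.. -> #   bit 4 = 1  t=3,i=5
  ...## -> .   bit 3 = 0  t=0,i=13
  ...#. -> #   bit 2 = 1  t=1,i=6
  ....# -> #   bit 1 = 1  t=0,i=12
  ..... -> .   bit 0 = 0  t=3,i=1
  bits 01101001010100101111001010010110 = 1767043734

1767043734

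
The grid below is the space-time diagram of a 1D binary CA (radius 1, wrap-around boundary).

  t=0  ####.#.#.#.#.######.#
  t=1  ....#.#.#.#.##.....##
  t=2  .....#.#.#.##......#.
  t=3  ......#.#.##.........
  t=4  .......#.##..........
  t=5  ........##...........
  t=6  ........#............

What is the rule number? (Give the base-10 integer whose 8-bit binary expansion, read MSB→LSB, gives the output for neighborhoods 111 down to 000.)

  ###|.  b7=0 t=0,i=0
  ##.|.  b6=0 t=0,i=3
  #.#|#  b5=1 t=0,i=4
  #..|.  b4=0 t=1,i=0
  .##|#  b3=1 t=0,i=13
  .#.|.  b2=0 t=0,i=5
  ..#|.  b1=0 t=1,i=3
  ...|.  b0=0 t=1,i=1
  bits 00101000 = 40

40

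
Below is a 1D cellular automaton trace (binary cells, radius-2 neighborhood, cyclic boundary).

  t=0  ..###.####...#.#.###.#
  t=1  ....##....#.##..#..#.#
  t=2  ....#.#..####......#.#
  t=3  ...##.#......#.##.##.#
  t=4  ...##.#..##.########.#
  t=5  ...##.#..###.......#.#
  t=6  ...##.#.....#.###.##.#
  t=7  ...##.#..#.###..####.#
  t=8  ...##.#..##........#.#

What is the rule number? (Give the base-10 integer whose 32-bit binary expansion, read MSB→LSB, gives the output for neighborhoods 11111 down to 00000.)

  [31] ##### => .  t=4,i=14
  [30] ####. => .  t=0,i=8
  [29] ###.# => #  t=0,i=4
  [28] ###.. => .  t=0,i=9
  [27] ##.## => #  t=0,i=5
  [26] ##.#. => .  t=0,i=20
  [25] ##..# => .  t=1,i=14
  [24] ##... => #  t=0,i=10
  [23] #.### => .  t=0,i=6
  [22] #.##. => #  t=1,i=12
  [21] #.#.# => .  t=0,i=15
  [20] #.#.. => #  t=0,i=21
  [19] #..## => .  t=0,i=1
  [18] #..#. => .  t=1,i=15
  [17] #...# => .  t=0,i=11
  [16] #.... => .  t=1,i=1
  [15] .#### => .  t=0,i=7
  [14] .###. => .  t=0,i=3
  [13] .##.# => #  t=3,i=4
  [12] .##.. => .  t=1,i=5
  [11] .#.## => #  t=0,i=16
  [10] .#.#. => .  t=0,i=14
  [9] .#..# => .  t=0,i=0
  [8] .#... => .  t=1,i=0
  [7] ..### => .  t=0,i=2
  [6] ..##. => #  t=1,i=4
  [5] ..#.# => #  t=0,i=13
  [4] ..#.. => .  t=1,i=16
  [3] ...## => .  t=1,i=3
  [2] ...#. => #  t=0,i=12
  [1] ....# => .  t=1,i=2
  [0] ..... => #  t=2,i=15
  bits 00101001010100000010100001100101 = 693119077

693119077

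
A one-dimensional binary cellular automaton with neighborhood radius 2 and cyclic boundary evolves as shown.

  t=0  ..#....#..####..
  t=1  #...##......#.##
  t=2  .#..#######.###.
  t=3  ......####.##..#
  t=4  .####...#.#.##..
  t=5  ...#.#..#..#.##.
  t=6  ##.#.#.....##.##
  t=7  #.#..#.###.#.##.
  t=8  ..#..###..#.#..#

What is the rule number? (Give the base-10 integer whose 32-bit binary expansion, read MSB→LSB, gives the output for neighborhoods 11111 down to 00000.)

  [31] ##### => #  t=2,i=6
  [30] ####. => #  t=0,i=12
  [29] ###.# => .  t=2,i=10
  [28] ###.. => .  t=0,i=13
  [27] ##.## => #  t=2,i=11
  [26] ##.#. => #  t=6,i=2
  [25] ##..# => #  t=2,i=15
  [24] ##... => #  t=0,i=14
  [23] #.### => #  t=1,i=14
  [22] #.##. => .  t=3,i=11
  [21] #.#.# => .  t=4,i=10
  [20] #.#.. => #  t=5,i=5
  [19] #..## => .  t=0,i=9
  [18] #..#. => .  t=2,i=0
  [17] #...# => .  t=1,i=2
  [16] #.... => #  t=0,i=4
  [15] .#### => .  t=0,i=11
  [14] .###. => .  t=1,i=15
  [13] .##.# => .  t=6,i=12
  [12] .##.. => #  t=1,i=5
  [11] .#.## => #  t=1,i=13
  [10] .#.#. => .  t=4,i=9
  [9] .#..# => .  t=0,i=8
  [8] .#... => .  t=0,i=3
  [7] ..### => .  t=0,i=10
  [6] ..##. => #  t=1,i=4
  [5] ..#.# => #  t=1,i=12
  [4] ..#.. => .  t=0,i=2
  [3] ...## => .  t=1,i=3
  [2] ...#. => .  t=0,i=1
  [1] ....# => #  t=0,i=0
  [0] ..... => #  t=1,i=8
  bits 11001111100100010001100001100011 = 3482392675

3482392675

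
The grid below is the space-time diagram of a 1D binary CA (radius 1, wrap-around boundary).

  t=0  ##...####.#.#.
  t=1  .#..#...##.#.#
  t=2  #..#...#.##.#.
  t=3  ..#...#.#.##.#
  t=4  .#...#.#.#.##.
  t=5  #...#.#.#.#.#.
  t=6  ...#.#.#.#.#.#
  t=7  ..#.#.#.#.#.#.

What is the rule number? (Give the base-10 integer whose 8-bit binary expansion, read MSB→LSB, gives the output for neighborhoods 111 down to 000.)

  [7] ### => .  t=0,i=6
  [6] ##. => #  t=0,i=1
  [5] #.# => #  t=0,i=9
  [4] #.. => .  t=0,i=2
  [3] .## => .  t=0,i=0
  [2] .#. => .  t=0,i=10
  [1] ..# => #  t=0,i=4
  [0] ... => .  t=0,i=3
  bits 01100010 = 98

98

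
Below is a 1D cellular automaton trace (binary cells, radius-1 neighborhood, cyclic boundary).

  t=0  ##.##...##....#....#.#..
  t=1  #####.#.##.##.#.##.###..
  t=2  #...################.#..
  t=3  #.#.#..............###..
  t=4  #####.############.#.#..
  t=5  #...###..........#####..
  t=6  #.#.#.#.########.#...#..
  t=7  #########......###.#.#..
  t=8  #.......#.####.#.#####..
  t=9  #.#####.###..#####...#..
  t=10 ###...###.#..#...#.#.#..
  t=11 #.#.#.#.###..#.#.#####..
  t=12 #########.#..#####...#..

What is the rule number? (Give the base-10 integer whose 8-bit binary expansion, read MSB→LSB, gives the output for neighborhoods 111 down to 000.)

  ### -> .   bit 7 = 0  t=1,i=1
  ##. -> #   bit 6 = 1  t=0,i=1
  #.# -> #   bit 5 = 1  t=0,i=2
  #.. -> .   bit 4 = 0  t=0,i=5
  .## -> #   bit 3 = 1  t=0,i=0
  .#. -> #   bit 2 = 1  t=0,i=14
  ..# -> .   bit 1 = 0  t=0,i=7
  ... -> #   bit 0 = 1  t=0,i=6
  bits 01101101 = 109

109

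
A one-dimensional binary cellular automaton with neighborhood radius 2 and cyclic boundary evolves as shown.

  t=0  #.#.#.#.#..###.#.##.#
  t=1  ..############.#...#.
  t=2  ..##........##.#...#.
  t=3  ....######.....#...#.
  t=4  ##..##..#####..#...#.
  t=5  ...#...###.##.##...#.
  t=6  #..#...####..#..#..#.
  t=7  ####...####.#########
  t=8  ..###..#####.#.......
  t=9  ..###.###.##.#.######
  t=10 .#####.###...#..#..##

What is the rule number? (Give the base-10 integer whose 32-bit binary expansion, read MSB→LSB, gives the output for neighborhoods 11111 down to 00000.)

  [31] ##### => .  t=1,i=4
  [30] ####. => #  t=1,i=12
  [29] ###.# => #  t=0,i=13
  [28] ###.. => #  t=3,i=9
  [27] ##.## => #  t=0,i=19
  [26] ##.#. => .  t=0,i=1
  [25] ##..# => .  t=4,i=2
  [24] ##... => #  t=2,i=4
  [23] #.### => .  t=7,i=12
  [22] #.##. => .  t=0,i=17
  [21] #.#.# => #  t=0,i=2
  [20] #.#.. => #  t=0,i=8
  [19] #..## => #  t=0,i=10
  [18] #..#. => #  t=4,i=14
  [17] #...# => .  t=1,i=0
  [16] #.... => #  t=2,i=5
  [15] .#### => #  t=1,i=3
  [14] .###. => #  t=0,i=12
  [13] .##.# => .  t=0,i=0
  [12] .##.. => .  t=2,i=3
  [11] .#.## => .  t=0,i=16
  [10] .#.#. => #  t=0,i=3
  [9] .#..# => #  t=0,i=9
  [8] .#... => .  t=1,i=16
  [7] ..### => #  t=0,i=11
  [6] ..##. => .  t=2,i=2
  [5] ..#.# => #  t=4,i=19
  [4] ..#.. => #  t=1,i=19
  [3] ...## => .  t=1,i=1
  [2] ...#. => .  t=1,i=18
  [1] ....# => .  t=2,i=10
  [0] ..... => #  t=2,i=6
  bits 01111001001111011100011010110001 = 2034091697

2034091697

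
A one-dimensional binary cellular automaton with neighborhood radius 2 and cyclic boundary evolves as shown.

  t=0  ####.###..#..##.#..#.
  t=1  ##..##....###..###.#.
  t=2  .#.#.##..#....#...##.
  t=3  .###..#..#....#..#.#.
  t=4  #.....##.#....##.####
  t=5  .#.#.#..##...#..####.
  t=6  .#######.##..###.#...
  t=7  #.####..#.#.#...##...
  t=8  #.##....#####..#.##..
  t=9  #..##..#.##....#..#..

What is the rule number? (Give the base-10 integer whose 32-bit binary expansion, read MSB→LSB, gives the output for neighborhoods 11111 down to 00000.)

2377684537

  nb #####: next=#  (t=4,i=19, bit31=1)
  nb ####.: next=.  (t=0,i=2, bit30=0)
  nb ###.#: next=.  (t=0,i=3, bit29=0)
  nb ###..: next=.  (t=0,i=7, bit28=0)
  nb ##.##: next=#  (t=0,i=4, bit27=1)
  nb ##.#.: next=#  (t=0,i=15, bit26=1)
  nb ##..#: next=.  (t=0,i=8, bit25=0)
  nb ##...: next=#  (t=1,i=6, bit24=1)
  nb #.###: next=#  (t=0,i=0, bit23=1)
  nb #.##.: next=.  (t=1,i=0, bit22=0)
  nb #.#.#: next=#  (t=1,i=19, bit21=1)
  nb #.#..: next=#  (t=0,i=16, bit20=1)
  nb #..##: next=#  (t=0,i=12, bit19=1)
  nb #..#.: next=.  (t=0,i=9, bit18=0)
  nb #...#: next=.  (t=2,i=16, bit17=0)
  nb #....: next=.  (t=1,i=7, bit16=0)
  nb .####: next=#  (t=0,i=1, bit15=1)
  nb .###.: next=.  (t=0,i=6, bit14=0)
  nb .##.#: next=.  (t=0,i=14, bit13=0)
  nb .##..: next=#  (t=1,i=1, bit12=1)
  nb .#.##: next=.  (t=0,i=20, bit11=0)
  nb .#.#.: next=#  (t=2,i=2, bit10=1)
  nb .#..#: next=#  (t=0,i=11, bit9=1)
  nb .#...: next=.  (t=2,i=10, bit8=0)
  nb ..###: next=.  (t=1,i=10, bit7=0)
  nb ..##.: next=.  (t=0,i=13, bit6=0)
  nb ..#.#: next=#  (t=0,i=19, bit5=1)
  nb ..#..: next=#  (t=0,i=10, bit4=1)
  nb ...##: next=#  (t=1,i=9, bit3=1)
  nb ...#.: next=.  (t=2,i=13, bit2=0)
  nb ....#: next=.  (t=1,i=8, bit1=0)
  nb .....: next=#  (t=4,i=3, bit0=1)
  bits 10001101101110001001011000111001 = 2377684537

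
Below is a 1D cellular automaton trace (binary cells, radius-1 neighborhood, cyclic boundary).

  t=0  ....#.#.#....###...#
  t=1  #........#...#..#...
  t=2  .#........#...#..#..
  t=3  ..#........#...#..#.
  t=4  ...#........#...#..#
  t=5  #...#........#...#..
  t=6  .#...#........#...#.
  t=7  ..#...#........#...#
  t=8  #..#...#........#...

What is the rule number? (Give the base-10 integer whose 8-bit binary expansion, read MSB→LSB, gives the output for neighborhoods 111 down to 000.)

  nb ###: next=.  (t=0,i=14, bit7=0)
  nb ##.: next=.  (t=0,i=15, bit6=0)
  nb #.#: next=.  (t=0,i=5, bit5=0)
  nb #..: next=#  (t=0,i=0, bit4=1)
  nb .##: next=#  (t=0,i=13, bit3=1)
  nb .#.: next=.  (t=0,i=4, bit2=0)
  nb ..#: next=.  (t=0,i=3, bit1=0)
  nb ...: next=.  (t=0,i=1, bit0=0)
  bits 00011000 = 24

24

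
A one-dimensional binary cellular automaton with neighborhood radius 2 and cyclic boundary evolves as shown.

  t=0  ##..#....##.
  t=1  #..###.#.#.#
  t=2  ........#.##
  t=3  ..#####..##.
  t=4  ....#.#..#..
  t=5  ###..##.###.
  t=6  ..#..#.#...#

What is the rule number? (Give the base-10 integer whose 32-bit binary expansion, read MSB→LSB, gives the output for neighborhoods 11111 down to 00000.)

  ##### -> #   bit 31 = 1  t=3,i=4
  ####. -> .   bit 30 = 0  t=3,i=5
  ###.# -> .   bit 29 = 0  t=1,i=5
  ###.. -> #   bit 28 = 1  t=3,i=6
  ##.## -> #   bit 27 = 1  t=0,i=11
  ##.#. -> .   bit 26 = 0  t=1,i=6
  ##..# -> .   bit 25 = 0  t=0,i=2
  ##... -> .   bit 24 = 0  t=2,i=0
  #.### -> .   bit 23 = 0  t=5,i=0
  #.##. -> #   bit 22 = 1  t=0,i=0
  #.#.# -> .   bit 21 = 0  t=1,i=7
  #.#.. -> #   bit 20 = 1  t=4,i=6
  #..## -> .   bit 19 = 0  t=1,i=2
  #..#. -> #   bit 18 = 1  t=0,i=3
  #...# -> .   bit 17 = 0  t=3,i=0
  #.... -> .   bit 16 = 0  t=0,i=6
  .#### -> .   bit 15 = 0  t=3,i=3
  .###. -> .   bit 14 = 0  t=1,i=4
  .##.# -> .   bit 13 = 0  t=0,i=10
  .##.. -> .   bit 12 = 0  t=0,i=1
  .#.## -> #   bit 11 = 1  t=1,i=10
  .#.#. -> #   bit 10 = 1  t=1,i=8
  .#..# -> .   bit 9 = 0  t=4,i=7
  .#... -> #   bit 8 = 1  t=0,i=5
  ..### -> .   bit 7 = 0  t=1,i=3
  ..##. -> #   bit 6 = 1  t=0,i=9
  ..#.# -> .   bit 5 = 0  t=2,i=8
  ..#.. -> #   bit 4 = 1  t=0,i=4
  ...## -> .   bit 3 = 0  t=0,i=8
  ...#. -> .   bit 2 = 0  t=2,i=7
  ....# -> #   bit 1 = 1  t=0,i=7
  ..... -> #   bit 0 = 1  t=2,i=2
  bits 10011000010101000000110101010011 = 2555645267

2555645267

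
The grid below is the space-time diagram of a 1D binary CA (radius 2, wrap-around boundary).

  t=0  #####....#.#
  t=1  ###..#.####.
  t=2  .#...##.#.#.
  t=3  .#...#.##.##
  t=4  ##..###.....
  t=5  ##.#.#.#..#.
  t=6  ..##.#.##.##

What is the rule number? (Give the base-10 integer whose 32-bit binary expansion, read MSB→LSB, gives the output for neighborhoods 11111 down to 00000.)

  [31] ##### => #  t=0,i=1
  [30] ####. => .  t=0,i=3
  [29] ###.# => #  t=1,i=10
  [28] ###.. => .  t=0,i=4
  [27] ##.## => .  t=1,i=11
  [26] ##.#. => #  t=2,i=7
  [25] ##..# => .  t=1,i=3
  [24] ##... => #  t=0,i=5
  [23] #.### => .  t=0,i=11
  [22] #.##. => .  t=3,i=7
  [21] #.#.# => #  t=2,i=8
  [20] #.#.. => #  t=2,i=10
  [19] #..## => #  t=4,i=3
  [18] #..#. => .  t=1,i=4
  [17] #...# => .  t=2,i=3
  [16] #.... => .  t=0,i=6
  [15] .#### => #  t=0,i=0
  [14] .###. => #  t=1,i=1
  [13] .##.# => .  t=2,i=6
  [12] .##.. => #  t=4,i=1
  [11] .#.## => #  t=0,i=10
  [10] .#.#. => .  t=2,i=9
  [9] .#..# => #  t=2,i=11
  [8] .#... => .  t=2,i=2
  [7] ..### => .  t=4,i=4
  [6] ..##. => #  t=2,i=5
  [5] ..#.# => #  t=0,i=9
  [4] ..#.. => #  t=2,i=1
  [3] ...## => .  t=2,i=4
  [2] ...#. => #  t=0,i=8
  [1] ....# => #  t=0,i=7
  [0] ..... => .  t=4,i=9
  bits 10100101001110001101101001110110 = 2771966582

2771966582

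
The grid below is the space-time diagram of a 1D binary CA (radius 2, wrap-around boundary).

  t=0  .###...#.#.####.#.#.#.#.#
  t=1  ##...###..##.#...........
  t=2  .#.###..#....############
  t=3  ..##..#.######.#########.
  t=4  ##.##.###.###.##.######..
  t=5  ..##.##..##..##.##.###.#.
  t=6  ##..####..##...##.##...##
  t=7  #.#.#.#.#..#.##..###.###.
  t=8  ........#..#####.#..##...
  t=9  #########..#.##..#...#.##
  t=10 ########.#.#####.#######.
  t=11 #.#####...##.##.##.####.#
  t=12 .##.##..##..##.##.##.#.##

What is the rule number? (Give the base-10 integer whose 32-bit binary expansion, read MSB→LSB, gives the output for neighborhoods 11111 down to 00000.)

3402832319

  [31] ##### => #  t=2,i=15
  [30] ####. => #  t=0,i=13
  [29] ###.# => .  t=0,i=14
  [28] ###.. => .  t=0,i=3
  [27] ##.## => #  t=3,i=14
  [26] ##.#. => .  t=0,i=15
  [25] ##..# => #  t=1,i=8
  [24] ##... => .  t=0,i=4
  [23] #.### => #  t=0,i=1
  [22] #.##. => #  t=4,i=3
  [21] #.#.# => .  t=0,i=9
  [20] #.#.. => #  t=1,i=13
  [19] #..## => .  t=1,i=9
  [18] #..#. => .  t=2,i=7
  [17] #...# => #  t=0,i=5
  [16] #.... => #  t=1,i=15
  [15] .#### => .  t=0,i=12
  [14] .###. => .  t=0,i=2
  [13] .##.# => .  t=1,i=11
  [12] .##.. => #  t=1,i=1
  [11] .#.## => #  t=0,i=0
  [10] .#.#. => .  t=0,i=8
  [9] .#..# => .  t=7,i=9
  [8] .#... => #  t=1,i=14
  [7] ..### => #  t=1,i=5
  [6] ..##. => .  t=1,i=0
  [5] ..#.# => #  t=0,i=7
  [4] ..#.. => #  t=2,i=8
  [3] ...## => #  t=1,i=4
  [2] ...#. => #  t=0,i=6
  [1] ....# => #  t=1,i=23
  [0] ..... => #  t=1,i=16
  bits 11001010110100110001100110111111 = 3402832319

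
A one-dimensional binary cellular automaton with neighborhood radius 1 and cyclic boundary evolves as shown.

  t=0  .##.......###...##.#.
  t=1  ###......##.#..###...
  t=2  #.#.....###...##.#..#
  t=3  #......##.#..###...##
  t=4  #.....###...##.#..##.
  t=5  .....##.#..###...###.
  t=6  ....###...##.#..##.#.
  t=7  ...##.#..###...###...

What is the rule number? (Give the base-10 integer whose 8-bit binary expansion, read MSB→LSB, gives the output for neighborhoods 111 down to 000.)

74

  nb ###: next=.  (t=0,i=11, bit7=0)
  nb ##.: next=#  (t=0,i=2, bit6=1)
  nb #.#: next=.  (t=0,i=18, bit5=0)
  nb #..: next=.  (t=0,i=3, bit4=0)
  nb .##: next=#  (t=0,i=1, bit3=1)
  nb .#.: next=.  (t=0,i=19, bit2=0)
  nb ..#: next=#  (t=0,i=0, bit1=1)
  nb ...: next=.  (t=0,i=4, bit0=0)
  bits 01001010 = 74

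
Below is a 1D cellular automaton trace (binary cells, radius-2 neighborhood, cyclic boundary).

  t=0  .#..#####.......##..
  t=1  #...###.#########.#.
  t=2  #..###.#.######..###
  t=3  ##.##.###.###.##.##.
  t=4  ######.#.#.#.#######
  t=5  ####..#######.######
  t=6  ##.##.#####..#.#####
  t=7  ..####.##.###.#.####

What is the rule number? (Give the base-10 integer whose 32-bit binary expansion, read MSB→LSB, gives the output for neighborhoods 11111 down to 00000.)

2675305679

  #####|#  b31=1 t=0,i=6
  ####.|.  b30=0 t=0,i=7
  ###.#|.  b29=0 t=1,i=6
  ###..|#  b28=1 t=0,i=8
  ##.##|#  b27=1 t=1,i=7
  ##.#.|#  b26=1 t=1,i=17
  ##..#|#  b25=1 t=2,i=1
  ##...|#  b24=1 t=0,i=9
  #.###|.  b23=0 t=1,i=8
  #.##.|#  b22=1 t=3,i=0
  #.#.#|#  b21=1 t=1,i=18
  #.#..|#  b20=1 t=1,i=0
  #..##|.  b19=0 t=0,i=3
  #..#.|#  b18=1 t=6,i=12
  #...#|.  b17=0 t=0,i=19
  #....|#  b16=1 t=0,i=10
  .####|#  b15=1 t=0,i=5
  .###.|#  b14=1 t=1,i=5
  .##.#|#  b13=1 t=3,i=1
  .##..|.  b12=0 t=0,i=17
  .#.##|#  b11=1 t=2,i=8
  .#.#.|#  b10=1 t=1,i=19
  .#..#|.  b9=0 t=0,i=2
  .#...|.  b8=0 t=1,i=1
  ..###|#  b7=1 t=0,i=4
  ..##.|#  b6=1 t=0,i=16
  ..#.#|.  b5=0 t=6,i=13
  ..#..|.  b4=0 t=0,i=1
  ...##|#  b3=1 t=0,i=15
  ...#.|#  b2=1 t=0,i=0
  ....#|#  b1=1 t=0,i=14
  .....|#  b0=1 t=0,i=11
  bits 10011111011101011110110011001111 = 2675305679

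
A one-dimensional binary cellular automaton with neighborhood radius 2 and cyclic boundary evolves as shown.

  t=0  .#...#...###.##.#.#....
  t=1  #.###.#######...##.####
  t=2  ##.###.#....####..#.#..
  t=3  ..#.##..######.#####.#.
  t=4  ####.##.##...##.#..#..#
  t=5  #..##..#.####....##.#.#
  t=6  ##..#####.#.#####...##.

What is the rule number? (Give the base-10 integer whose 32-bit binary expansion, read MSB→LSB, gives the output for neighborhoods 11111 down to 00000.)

  ##### -> .   bit 31 = 0  t=1,i=8
  ####. -> .   bit 30 = 0  t=1,i=11
  ###.# -> #   bit 29 = 1  t=0,i=11
  ###.. -> #   bit 28 = 1  t=1,i=12
  ##.## -> #   bit 27 = 1  t=0,i=12
  ##.#. -> .   bit 26 = 0  t=0,i=15
  ##..# -> #   bit 25 = 1  t=2,i=16
  ##... -> #   bit 24 = 1  t=1,i=13
  #.### -> .   bit 23 = 0  t=1,i=2
  #.##. -> .   bit 22 = 0  t=0,i=13
  #.#.# -> #   bit 21 = 1  t=0,i=16
  #.#.. -> .   bit 20 = 0  t=0,i=18
  #..## -> .   bit 19 = 0  t=2,i=22
  #..#. -> #   bit 18 = 1  t=2,i=17
  #...# -> #   bit 17 = 1  t=0,i=3
  #.... -> #   bit 16 = 1  t=0,i=20
  .#### -> #   bit 15 = 1  t=1,i=7
  .###. -> #   bit 14 = 1  t=0,i=10
  .##.# -> .   bit 13 = 0  t=0,i=14
  .##.. -> #   bit 12 = 1  t=3,i=5
  .#.## -> #   bit 11 = 1  t=3,i=3
  .#.#. -> #   bit 10 = 1  t=0,i=17
  .#..# -> #   bit 9 = 1  t=2,i=21
  .#... -> #   bit 8 = 1  t=0,i=2
  ..### -> #   bit 7 = 1  t=0,i=9
  ..##. -> .   bit 6 = 0  t=1,i=16
  ..#.# -> #   bit 5 = 1  t=2,i=18
  ..#.. -> .   bit 4 = 0  t=0,i=1
  ...## -> #   bit 3 = 1  t=0,i=8
  ...#. -> #   bit 2 = 1  t=0,i=0
  ....# -> #   bit 1 = 1  t=0,i=22
  ..... -> #   bit 0 = 1  t=0,i=21
  bits 00111011001001111101111110101111 = 992468911

992468911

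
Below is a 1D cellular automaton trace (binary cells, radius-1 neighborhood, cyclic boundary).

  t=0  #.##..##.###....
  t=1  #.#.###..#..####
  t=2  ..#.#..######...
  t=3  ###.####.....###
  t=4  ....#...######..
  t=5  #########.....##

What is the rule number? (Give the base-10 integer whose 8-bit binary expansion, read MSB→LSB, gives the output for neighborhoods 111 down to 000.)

31

  nb ###: next=.  (t=0,i=10, bit7=0)
  nb ##.: next=.  (t=0,i=3, bit6=0)
  nb #.#: next=.  (t=0,i=1, bit5=0)
  nb #..: next=#  (t=0,i=4, bit4=1)
  nb .##: next=#  (t=0,i=2, bit3=1)
  nb .#.: next=#  (t=0,i=0, bit2=1)
  nb ..#: next=#  (t=0,i=5, bit1=1)
  nb ...: next=#  (t=0,i=13, bit0=1)
  bits 00011111 = 31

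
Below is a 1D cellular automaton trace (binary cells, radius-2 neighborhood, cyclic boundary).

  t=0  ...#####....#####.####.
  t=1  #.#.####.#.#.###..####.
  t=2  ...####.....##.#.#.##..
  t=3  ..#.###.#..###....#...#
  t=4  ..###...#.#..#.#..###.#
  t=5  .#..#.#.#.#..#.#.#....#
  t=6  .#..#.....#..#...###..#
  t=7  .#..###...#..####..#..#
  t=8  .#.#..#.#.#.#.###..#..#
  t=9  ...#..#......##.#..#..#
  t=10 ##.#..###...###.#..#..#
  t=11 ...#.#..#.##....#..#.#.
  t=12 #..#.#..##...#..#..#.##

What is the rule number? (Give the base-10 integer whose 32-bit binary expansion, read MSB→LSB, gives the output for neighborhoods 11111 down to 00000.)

  nb #####: next=#  (t=0,i=5, bit31=1)
  nb ####.: next=#  (t=0,i=6, bit30=1)
  nb ###.#: next=.  (t=0,i=16, bit29=0)
  nb ###..: next=#  (t=0,i=7, bit28=1)
  nb ##.##: next=.  (t=0,i=17, bit27=0)
  nb ##.#.: next=.  (t=1,i=8, bit26=0)
  nb ##..#: next=.  (t=1,i=16, bit25=0)
  nb ##...: next=.  (t=0,i=8, bit24=0)
  nb #.###: next=#  (t=0,i=18, bit23=1)
  nb #.##.: next=.  (t=2,i=19, bit22=0)
  nb #.#.#: next=.  (t=1,i=0, bit21=0)
  nb #.#..: next=#  (t=3,i=8, bit20=1)
  nb #..##: next=#  (t=1,i=17, bit19=1)
  nb #..#.: next=.  (t=3,i=1, bit18=0)
  nb #...#: next=#  (t=3,i=20, bit17=1)
  nb #....: next=#  (t=0,i=0, bit16=1)
  nb .####: next=#  (t=0,i=4, bit15=1)
  nb .###.: next=.  (t=1,i=14, bit14=0)
  nb .##.#: next=#  (t=2,i=13, bit13=1)
  nb .##..: next=.  (t=2,i=20, bit12=0)
  nb .#.##: next=#  (t=1,i=3, bit11=1)
  nb .#.#.: next=.  (t=1,i=1, bit10=0)
  nb .#..#: next=.  (t=3,i=0, bit9=0)
  nb .#...: next=#  (t=3,i=19, bit8=1)
  nb ..###: next=.  (t=0,i=3, bit7=0)
  nb ..##.: next=#  (t=2,i=12, bit6=1)
  nb ..#.#: next=#  (t=3,i=2, bit5=1)
  nb ..#..: next=#  (t=3,i=18, bit4=1)
  nb ...##: next=#  (t=0,i=2, bit3=1)
  nb ...#.: next=.  (t=3,i=17, bit2=0)
  nb ....#: next=.  (t=0,i=1, bit1=0)
  nb .....: next=.  (t=2,i=0, bit0=0)
  bits 11010000100110111010100101111000 = 3499862392

3499862392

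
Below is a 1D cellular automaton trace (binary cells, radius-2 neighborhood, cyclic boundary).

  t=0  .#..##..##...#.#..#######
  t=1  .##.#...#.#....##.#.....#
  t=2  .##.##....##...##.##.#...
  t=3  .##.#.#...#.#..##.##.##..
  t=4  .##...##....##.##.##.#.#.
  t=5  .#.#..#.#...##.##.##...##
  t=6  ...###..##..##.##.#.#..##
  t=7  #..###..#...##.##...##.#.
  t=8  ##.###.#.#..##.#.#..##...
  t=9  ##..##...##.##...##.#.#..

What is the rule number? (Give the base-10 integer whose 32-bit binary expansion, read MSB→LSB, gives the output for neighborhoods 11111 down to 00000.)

827614145

  [31] ##### => .  t=0,i=20
  [30] ####. => .  t=0,i=23
  [29] ###.# => #  t=0,i=24
  [28] ###.. => #  t=6,i=5
  [27] ##.## => .  t=2,i=3
  [26] ##.#. => .  t=0,i=0
  [25] ##..# => .  t=0,i=6
  [24] ##... => #  t=0,i=10
  [23] #.### => .  t=8,i=3
  [22] #.##. => #  t=1,i=1
  [21] #.#.# => .  t=3,i=4
  [20] #.#.. => #  t=0,i=1
  [19] #..## => .  t=0,i=3
  [18] #..#. => #  t=5,i=5
  [17] #...# => .  t=0,i=11
  [16] #.... => .  t=1,i=12
  [15] .#### => .  t=0,i=19
  [14] .###. => #  t=6,i=4
  [13] .##.# => #  t=1,i=2
  [12] .##.. => .  t=0,i=5
  [11] .#.## => .  t=1,i=0
  [10] .#.#. => .  t=0,i=14
  [9] .#..# => #  t=0,i=2
  [8] .#... => #  t=1,i=5
  [7] ..### => #  t=0,i=18
  [6] ..##. => #  t=0,i=4
  [5] ..#.# => .  t=0,i=13
  [4] ..#.. => .  t=7,i=8
  [3] ...## => .  t=1,i=14
  [2] ...#. => .  t=0,i=12
  [1] ....# => .  t=1,i=13
  [0] ..... => #  t=1,i=21
  bits 00110001010101000110001111000001 = 827614145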